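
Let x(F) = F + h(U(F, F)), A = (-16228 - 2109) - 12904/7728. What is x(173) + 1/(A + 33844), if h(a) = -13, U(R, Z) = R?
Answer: 2396504806/14978149 ≈ 160.00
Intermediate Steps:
A = -17715155/966 (A = -18337 - 12904*1/7728 = -18337 - 1613/966 = -17715155/966 ≈ -18339.)
x(F) = -13 + F (x(F) = F - 13 = -13 + F)
x(173) + 1/(A + 33844) = (-13 + 173) + 1/(-17715155/966 + 33844) = 160 + 1/(14978149/966) = 160 + 966/14978149 = 2396504806/14978149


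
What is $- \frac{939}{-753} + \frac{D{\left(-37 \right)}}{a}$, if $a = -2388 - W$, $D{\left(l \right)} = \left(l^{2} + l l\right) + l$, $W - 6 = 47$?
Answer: $\frac{86082}{612691} \approx 0.1405$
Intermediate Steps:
$W = 53$ ($W = 6 + 47 = 53$)
$D{\left(l \right)} = l + 2 l^{2}$ ($D{\left(l \right)} = \left(l^{2} + l^{2}\right) + l = 2 l^{2} + l = l + 2 l^{2}$)
$a = -2441$ ($a = -2388 - 53 = -2441$)
$- \frac{939}{-753} + \frac{D{\left(-37 \right)}}{a} = - \frac{939}{-753} + \frac{\left(-37\right) \left(1 + 2 \left(-37\right)\right)}{-2441} = \left(-939\right) \left(- \frac{1}{753}\right) + - 37 \left(1 - 74\right) \left(- \frac{1}{2441}\right) = \frac{313}{251} + \left(-37\right) \left(-73\right) \left(- \frac{1}{2441}\right) = \frac{313}{251} + 2701 \left(- \frac{1}{2441}\right) = \frac{313}{251} - \frac{2701}{2441} = \frac{86082}{612691}$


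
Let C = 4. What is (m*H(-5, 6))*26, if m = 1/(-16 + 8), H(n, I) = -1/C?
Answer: 13/16 ≈ 0.81250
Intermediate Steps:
H(n, I) = -¼ (H(n, I) = -1/4 = -1*¼ = -¼)
m = -⅛ (m = 1/(-8) = -⅛ ≈ -0.12500)
(m*H(-5, 6))*26 = -⅛*(-¼)*26 = (1/32)*26 = 13/16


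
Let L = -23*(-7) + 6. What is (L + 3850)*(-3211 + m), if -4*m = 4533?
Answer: -69803409/4 ≈ -1.7451e+7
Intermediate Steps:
m = -4533/4 (m = -¼*4533 = -4533/4 ≈ -1133.3)
L = 167 (L = 161 + 6 = 167)
(L + 3850)*(-3211 + m) = (167 + 3850)*(-3211 - 4533/4) = 4017*(-17377/4) = -69803409/4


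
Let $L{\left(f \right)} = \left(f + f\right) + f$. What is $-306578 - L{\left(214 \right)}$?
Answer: $-307220$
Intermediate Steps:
$L{\left(f \right)} = 3 f$ ($L{\left(f \right)} = 2 f + f = 3 f$)
$-306578 - L{\left(214 \right)} = -306578 - 3 \cdot 214 = -306578 - 642 = -307220$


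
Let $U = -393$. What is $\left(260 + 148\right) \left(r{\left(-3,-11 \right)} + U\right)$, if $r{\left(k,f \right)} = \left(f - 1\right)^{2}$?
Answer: $-101592$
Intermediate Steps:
$r{\left(k,f \right)} = \left(-1 + f\right)^{2}$
$\left(260 + 148\right) \left(r{\left(-3,-11 \right)} + U\right) = \left(260 + 148\right) \left(\left(-1 - 11\right)^{2} - 393\right) = 408 \left(\left(-12\right)^{2} - 393\right) = 408 \left(144 - 393\right) = 408 \left(-249\right) = -101592$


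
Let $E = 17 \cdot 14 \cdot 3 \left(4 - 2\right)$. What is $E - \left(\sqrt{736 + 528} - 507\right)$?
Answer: $1935 - 4 \sqrt{79} \approx 1899.4$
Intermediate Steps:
$E = 1428$ ($E = 238 \cdot 3 \cdot 2 = 238 \cdot 6 = 1428$)
$E - \left(\sqrt{736 + 528} - 507\right) = 1428 - \left(\sqrt{736 + 528} - 507\right) = 1428 - \left(\sqrt{1264} - 507\right) = 1428 - \left(4 \sqrt{79} - 507\right) = 1428 - \left(-507 + 4 \sqrt{79}\right) = 1428 + \left(507 - 4 \sqrt{79}\right) = 1935 - 4 \sqrt{79}$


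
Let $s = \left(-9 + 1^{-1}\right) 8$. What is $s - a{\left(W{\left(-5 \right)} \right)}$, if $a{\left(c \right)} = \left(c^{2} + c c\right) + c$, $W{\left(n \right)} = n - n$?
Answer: $-64$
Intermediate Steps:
$W{\left(n \right)} = 0$
$a{\left(c \right)} = c + 2 c^{2}$ ($a{\left(c \right)} = \left(c^{2} + c^{2}\right) + c = 2 c^{2} + c = c + 2 c^{2}$)
$s = -64$ ($s = \left(-9 + 1\right) 8 = \left(-8\right) 8 = -64$)
$s - a{\left(W{\left(-5 \right)} \right)} = -64 - 0 \left(1 + 2 \cdot 0\right) = -64 - 0 \left(1 + 0\right) = -64 - 0 \cdot 1 = -64 - 0 = -64 + 0 = -64$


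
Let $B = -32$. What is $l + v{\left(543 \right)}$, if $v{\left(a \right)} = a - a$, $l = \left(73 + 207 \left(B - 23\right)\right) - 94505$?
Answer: $-105817$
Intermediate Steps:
$l = -105817$ ($l = \left(73 + 207 \left(-32 - 23\right)\right) - 94505 = \left(73 + 207 \left(-55\right)\right) - 94505 = \left(73 - 11385\right) - 94505 = -11312 - 94505 = -105817$)
$v{\left(a \right)} = 0$
$l + v{\left(543 \right)} = -105817 + 0 = -105817$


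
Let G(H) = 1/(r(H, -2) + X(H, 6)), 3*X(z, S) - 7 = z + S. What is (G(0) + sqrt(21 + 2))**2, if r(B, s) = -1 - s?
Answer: 5897/256 + 3*sqrt(23)/8 ≈ 24.834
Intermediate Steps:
X(z, S) = 7/3 + S/3 + z/3 (X(z, S) = 7/3 + (z + S)/3 = 7/3 + (S + z)/3 = 7/3 + (S/3 + z/3) = 7/3 + S/3 + z/3)
G(H) = 1/(16/3 + H/3) (G(H) = 1/((-1 - 1*(-2)) + (7/3 + (1/3)*6 + H/3)) = 1/((-1 + 2) + (7/3 + 2 + H/3)) = 1/(1 + (13/3 + H/3)) = 1/(16/3 + H/3))
(G(0) + sqrt(21 + 2))**2 = (3/(16 + 0) + sqrt(21 + 2))**2 = (3/16 + sqrt(23))**2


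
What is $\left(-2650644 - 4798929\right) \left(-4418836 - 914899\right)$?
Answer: $39734048245155$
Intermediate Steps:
$\left(-2650644 - 4798929\right) \left(-4418836 - 914899\right) = \left(-7449573\right) \left(-5333735\right) = 39734048245155$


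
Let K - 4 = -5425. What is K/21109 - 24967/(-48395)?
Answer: 264679108/1021570055 ≈ 0.25909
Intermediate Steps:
K = -5421 (K = 4 - 5425 = -5421)
K/21109 - 24967/(-48395) = -5421/21109 - 24967/(-48395) = -5421*1/21109 - 24967*(-1/48395) = -5421/21109 + 24967/48395 = 264679108/1021570055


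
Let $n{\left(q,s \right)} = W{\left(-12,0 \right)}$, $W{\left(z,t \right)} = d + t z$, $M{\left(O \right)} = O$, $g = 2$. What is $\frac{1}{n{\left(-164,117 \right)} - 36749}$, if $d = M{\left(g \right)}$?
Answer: $- \frac{1}{36747} \approx -2.7213 \cdot 10^{-5}$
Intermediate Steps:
$d = 2$
$W{\left(z,t \right)} = 2 + t z$
$n{\left(q,s \right)} = 2$ ($n{\left(q,s \right)} = 2 + 0 \left(-12\right) = 2 + 0 = 2$)
$\frac{1}{n{\left(-164,117 \right)} - 36749} = \frac{1}{2 - 36749} = \frac{1}{-36747} = - \frac{1}{36747}$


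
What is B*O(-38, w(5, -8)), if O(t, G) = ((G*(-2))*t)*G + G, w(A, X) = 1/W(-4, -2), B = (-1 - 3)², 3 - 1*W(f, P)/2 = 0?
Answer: 328/9 ≈ 36.444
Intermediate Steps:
W(f, P) = 6 (W(f, P) = 6 - 2*0 = 6 + 0 = 6)
B = 16 (B = (-4)² = 16)
w(A, X) = ⅙ (w(A, X) = 1/6 = ⅙)
O(t, G) = G - 2*t*G² (O(t, G) = ((-2*G)*t)*G + G = (-2*G*t)*G + G = -2*t*G² + G = G - 2*t*G²)
B*O(-38, w(5, -8)) = 16*((1 - 2*⅙*(-38))/6) = 16*((1 + 38/3)/6) = 16*((⅙)*(41/3)) = 16*(41/18) = 328/9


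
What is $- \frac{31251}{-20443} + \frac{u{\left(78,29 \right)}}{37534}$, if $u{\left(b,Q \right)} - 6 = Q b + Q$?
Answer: $\frac{1219932605}{767307562} \approx 1.5899$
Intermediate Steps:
$u{\left(b,Q \right)} = 6 + Q + Q b$ ($u{\left(b,Q \right)} = 6 + \left(Q b + Q\right) = 6 + \left(Q + Q b\right) = 6 + Q + Q b$)
$- \frac{31251}{-20443} + \frac{u{\left(78,29 \right)}}{37534} = - \frac{31251}{-20443} + \frac{6 + 29 + 29 \cdot 78}{37534} = \left(-31251\right) \left(- \frac{1}{20443}\right) + \left(6 + 29 + 2262\right) \frac{1}{37534} = \frac{31251}{20443} + 2297 \cdot \frac{1}{37534} = \frac{31251}{20443} + \frac{2297}{37534} = \frac{1219932605}{767307562}$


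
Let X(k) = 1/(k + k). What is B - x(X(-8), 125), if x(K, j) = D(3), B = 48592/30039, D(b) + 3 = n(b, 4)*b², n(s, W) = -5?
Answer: 1490464/30039 ≈ 49.618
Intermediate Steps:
X(k) = 1/(2*k)
D(b) = -3 - 5*b²
B = 48592/30039 (B = 48592*(1/30039) = 48592/30039 ≈ 1.6176)
x(K, j) = -48 (x(K, j) = -3 - 5*3² = -3 - 5*9 = -3 - 45 = -48)
B - x(X(-8), 125) = 48592/30039 - 1*(-48) = 48592/30039 + 48 = 1490464/30039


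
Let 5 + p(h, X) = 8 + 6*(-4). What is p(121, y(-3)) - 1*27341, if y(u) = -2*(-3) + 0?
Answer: -27362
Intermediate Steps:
y(u) = 6 (y(u) = 6 + 0 = 6)
p(h, X) = -21 (p(h, X) = -5 + (8 + 6*(-4)) = -5 + (8 - 24) = -5 - 16 = -21)
p(121, y(-3)) - 1*27341 = -21 - 1*27341 = -21 - 27341 = -27362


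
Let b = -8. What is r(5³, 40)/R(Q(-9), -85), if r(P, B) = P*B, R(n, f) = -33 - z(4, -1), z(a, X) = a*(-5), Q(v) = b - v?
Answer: -5000/13 ≈ -384.62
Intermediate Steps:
Q(v) = -8 - v
z(a, X) = -5*a
R(n, f) = -13 (R(n, f) = -33 - (-5)*4 = -33 - 1*(-20) = -33 + 20 = -13)
r(P, B) = B*P
r(5³, 40)/R(Q(-9), -85) = (40*5³)/(-13) = (40*125)*(-1/13) = 5000*(-1/13) = -5000/13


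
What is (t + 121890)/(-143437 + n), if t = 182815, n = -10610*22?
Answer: -304705/376857 ≈ -0.80854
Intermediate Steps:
n = -233420
(t + 121890)/(-143437 + n) = (182815 + 121890)/(-143437 - 233420) = 304705/(-376857) = 304705*(-1/376857) = -304705/376857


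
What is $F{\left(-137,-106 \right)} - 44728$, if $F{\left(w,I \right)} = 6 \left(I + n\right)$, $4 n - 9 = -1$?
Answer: $-45352$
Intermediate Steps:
$n = 2$ ($n = \frac{9}{4} + \frac{1}{4} \left(-1\right) = \frac{9}{4} - \frac{1}{4} = 2$)
$F{\left(w,I \right)} = 12 + 6 I$ ($F{\left(w,I \right)} = 6 \left(I + 2\right) = 6 \left(2 + I\right) = 12 + 6 I$)
$F{\left(-137,-106 \right)} - 44728 = \left(12 + 6 \left(-106\right)\right) - 44728 = \left(12 - 636\right) - 44728 = -624 - 44728 = -45352$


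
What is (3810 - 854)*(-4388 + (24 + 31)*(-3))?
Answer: -13458668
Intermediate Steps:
(3810 - 854)*(-4388 + (24 + 31)*(-3)) = 2956*(-4388 + 55*(-3)) = 2956*(-4388 - 165) = 2956*(-4553) = -13458668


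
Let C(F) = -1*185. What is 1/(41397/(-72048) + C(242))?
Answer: -24016/4456759 ≈ -0.0053887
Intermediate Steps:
C(F) = -185
1/(41397/(-72048) + C(242)) = 1/(41397/(-72048) - 185) = 1/(41397*(-1/72048) - 185) = 1/(-13799/24016 - 185) = 1/(-4456759/24016) = -24016/4456759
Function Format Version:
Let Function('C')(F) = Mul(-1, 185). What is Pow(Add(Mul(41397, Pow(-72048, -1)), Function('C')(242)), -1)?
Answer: Rational(-24016, 4456759) ≈ -0.0053887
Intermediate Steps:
Function('C')(F) = -185
Pow(Add(Mul(41397, Pow(-72048, -1)), Function('C')(242)), -1) = Pow(Add(Mul(41397, Pow(-72048, -1)), -185), -1) = Pow(Add(Mul(41397, Rational(-1, 72048)), -185), -1) = Pow(Add(Rational(-13799, 24016), -185), -1) = Pow(Rational(-4456759, 24016), -1) = Rational(-24016, 4456759)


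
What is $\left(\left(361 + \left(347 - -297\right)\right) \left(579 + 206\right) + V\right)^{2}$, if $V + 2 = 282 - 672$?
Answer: $621784292089$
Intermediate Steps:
$V = -392$ ($V = -2 + \left(282 - 672\right) = -2 - 390 = -392$)
$\left(\left(361 + \left(347 - -297\right)\right) \left(579 + 206\right) + V\right)^{2} = \left(\left(361 + \left(347 - -297\right)\right) \left(579 + 206\right) - 392\right)^{2} = \left(\left(361 + \left(347 + 297\right)\right) 785 - 392\right)^{2} = \left(\left(361 + 644\right) 785 - 392\right)^{2} = \left(1005 \cdot 785 - 392\right)^{2} = \left(788925 - 392\right)^{2} = 788533^{2} = 621784292089$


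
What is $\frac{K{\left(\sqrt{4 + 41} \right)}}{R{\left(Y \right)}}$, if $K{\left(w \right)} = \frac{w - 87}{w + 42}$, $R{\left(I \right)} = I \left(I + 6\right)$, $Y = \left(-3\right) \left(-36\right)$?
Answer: $- \frac{137}{783864} + \frac{43 \sqrt{5}}{2351592} \approx -0.00013389$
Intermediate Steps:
$Y = 108$
$R{\left(I \right)} = I \left(6 + I\right)$
$K{\left(w \right)} = \frac{-87 + w}{42 + w}$
$\frac{K{\left(\sqrt{4 + 41} \right)}}{R{\left(Y \right)}} = \frac{\frac{1}{42 + \sqrt{4 + 41}} \left(-87 + \sqrt{4 + 41}\right)}{108 \left(6 + 108\right)} = \frac{\frac{1}{42 + \sqrt{45}} \left(-87 + \sqrt{45}\right)}{108 \cdot 114} = \frac{\frac{1}{42 + 3 \sqrt{5}} \left(-87 + 3 \sqrt{5}\right)}{12312} = \frac{-87 + 3 \sqrt{5}}{42 + 3 \sqrt{5}} \cdot \frac{1}{12312} = \frac{-87 + 3 \sqrt{5}}{12312 \left(42 + 3 \sqrt{5}\right)}$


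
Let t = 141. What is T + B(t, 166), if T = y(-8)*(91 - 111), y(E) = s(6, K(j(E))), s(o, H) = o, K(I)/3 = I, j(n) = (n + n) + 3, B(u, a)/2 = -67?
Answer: -254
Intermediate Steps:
B(u, a) = -134 (B(u, a) = 2*(-67) = -134)
j(n) = 3 + 2*n (j(n) = 2*n + 3 = 3 + 2*n)
K(I) = 3*I
y(E) = 6
T = -120 (T = 6*(91 - 111) = 6*(-20) = -120)
T + B(t, 166) = -120 - 134 = -254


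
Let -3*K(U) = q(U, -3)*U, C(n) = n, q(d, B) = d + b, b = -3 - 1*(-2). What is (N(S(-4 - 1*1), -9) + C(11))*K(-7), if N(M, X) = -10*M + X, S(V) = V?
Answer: -2912/3 ≈ -970.67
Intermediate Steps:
b = -1 (b = -3 + 2 = -1)
q(d, B) = -1 + d (q(d, B) = d - 1 = -1 + d)
N(M, X) = X - 10*M
K(U) = -U*(-1 + U)/3 (K(U) = -(-1 + U)*U/3 = -U*(-1 + U)/3)
(N(S(-4 - 1*1), -9) + C(11))*K(-7) = ((-9 - 10*(-4 - 1*1)) + 11)*((1/3)*(-7)*(1 - 1*(-7))) = ((-9 - 10*(-4 - 1)) + 11)*((1/3)*(-7)*(1 + 7)) = ((-9 - 10*(-5)) + 11)*((1/3)*(-7)*8) = ((-9 + 50) + 11)*(-56/3) = (41 + 11)*(-56/3) = 52*(-56/3) = -2912/3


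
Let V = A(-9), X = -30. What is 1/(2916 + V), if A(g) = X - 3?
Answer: 1/2883 ≈ 0.00034686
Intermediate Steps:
A(g) = -33 (A(g) = -30 - 3 = -33)
V = -33
1/(2916 + V) = 1/(2916 - 33) = 1/2883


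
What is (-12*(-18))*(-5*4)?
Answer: -4320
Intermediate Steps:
(-12*(-18))*(-5*4) = 216*(-20) = -4320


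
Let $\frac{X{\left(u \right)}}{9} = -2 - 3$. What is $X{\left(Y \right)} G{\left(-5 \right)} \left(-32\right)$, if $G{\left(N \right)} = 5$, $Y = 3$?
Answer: $7200$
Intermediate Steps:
$X{\left(u \right)} = -45$ ($X{\left(u \right)} = 9 \left(-2 - 3\right) = 9 \left(-5\right) = -45$)
$X{\left(Y \right)} G{\left(-5 \right)} \left(-32\right) = \left(-45\right) 5 \left(-32\right) = \left(-225\right) \left(-32\right) = 7200$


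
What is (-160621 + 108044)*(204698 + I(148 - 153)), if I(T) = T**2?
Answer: -10763721171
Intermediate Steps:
(-160621 + 108044)*(204698 + I(148 - 153)) = (-160621 + 108044)*(204698 + (148 - 153)**2) = -52577*(204698 + (-5)**2) = -52577*(204698 + 25) = -52577*204723 = -10763721171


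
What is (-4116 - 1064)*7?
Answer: -36260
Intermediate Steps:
(-4116 - 1064)*7 = -5180*7 = -36260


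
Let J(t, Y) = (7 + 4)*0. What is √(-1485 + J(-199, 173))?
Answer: 3*I*√165 ≈ 38.536*I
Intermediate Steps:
J(t, Y) = 0 (J(t, Y) = 11*0 = 0)
√(-1485 + J(-199, 173)) = √(-1485 + 0) = √(-1485) = 3*I*√165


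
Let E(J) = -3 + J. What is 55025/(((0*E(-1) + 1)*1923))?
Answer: 55025/1923 ≈ 28.614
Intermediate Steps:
55025/(((0*E(-1) + 1)*1923)) = 55025/(((0*(-3 - 1) + 1)*1923)) = 55025/(((0*(-4) + 1)*1923)) = 55025/(((0 + 1)*1923)) = 55025/((1*1923)) = 55025/1923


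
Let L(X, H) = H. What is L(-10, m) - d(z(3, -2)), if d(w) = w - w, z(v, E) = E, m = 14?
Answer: 14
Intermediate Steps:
d(w) = 0
L(-10, m) - d(z(3, -2)) = 14 - 1*0 = 14 + 0 = 14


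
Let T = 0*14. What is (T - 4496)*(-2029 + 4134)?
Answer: -9464080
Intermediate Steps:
T = 0
(T - 4496)*(-2029 + 4134) = (0 - 4496)*(-2029 + 4134) = -4496*2105 = -9464080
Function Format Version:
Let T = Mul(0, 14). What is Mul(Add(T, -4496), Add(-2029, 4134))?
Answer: -9464080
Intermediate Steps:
T = 0
Mul(Add(T, -4496), Add(-2029, 4134)) = Mul(Add(0, -4496), Add(-2029, 4134)) = Mul(-4496, 2105) = -9464080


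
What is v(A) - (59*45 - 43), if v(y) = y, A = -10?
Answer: -2622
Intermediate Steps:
v(A) - (59*45 - 43) = -10 - (59*45 - 43) = -10 - (2655 - 43) = -10 - 1*2612 = -10 - 2612 = -2622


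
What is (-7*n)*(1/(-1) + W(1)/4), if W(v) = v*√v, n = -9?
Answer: -189/4 ≈ -47.250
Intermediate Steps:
W(v) = v^(3/2)
(-7*n)*(1/(-1) + W(1)/4) = (-7*(-9))*(1/(-1) + 1^(3/2)/4) = 63*(1*(-1) + 1*(¼)) = 63*(-1 + ¼) = 63*(-¾) = -189/4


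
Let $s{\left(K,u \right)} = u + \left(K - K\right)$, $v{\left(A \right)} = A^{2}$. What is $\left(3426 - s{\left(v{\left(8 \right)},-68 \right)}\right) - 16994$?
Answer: $-13500$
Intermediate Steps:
$s{\left(K,u \right)} = u$ ($s{\left(K,u \right)} = u + 0 = u$)
$\left(3426 - s{\left(v{\left(8 \right)},-68 \right)}\right) - 16994 = \left(3426 - -68\right) - 16994 = \left(3426 + 68\right) - 16994 = 3494 - 16994 = -13500$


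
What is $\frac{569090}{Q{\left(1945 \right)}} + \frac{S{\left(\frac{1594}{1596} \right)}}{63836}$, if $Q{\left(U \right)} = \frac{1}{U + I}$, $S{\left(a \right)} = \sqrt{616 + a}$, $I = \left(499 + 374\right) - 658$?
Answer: $1229234400 + \frac{\sqrt{392907270}}{50941128} \approx 1.2292 \cdot 10^{9}$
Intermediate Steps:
$I = 215$ ($I = 873 - 658 = 215$)
$Q{\left(U \right)} = \frac{1}{215 + U}$ ($Q{\left(U \right)} = \frac{1}{U + 215} = \frac{1}{215 + U}$)
$\frac{569090}{Q{\left(1945 \right)}} + \frac{S{\left(\frac{1594}{1596} \right)}}{63836} = \frac{569090}{\frac{1}{215 + 1945}} + \frac{\sqrt{616 + \frac{1594}{1596}}}{63836} = \frac{569090}{\frac{1}{2160}} + \sqrt{616 + 1594 \cdot \frac{1}{1596}} \cdot \frac{1}{63836} = 569090 \frac{1}{\frac{1}{2160}} + \sqrt{616 + \frac{797}{798}} \cdot \frac{1}{63836} = 569090 \cdot 2160 + \sqrt{\frac{492365}{798}} \cdot \frac{1}{63836} = 1229234400 + \frac{\sqrt{392907270}}{798} \cdot \frac{1}{63836} = 1229234400 + \frac{\sqrt{392907270}}{50941128}$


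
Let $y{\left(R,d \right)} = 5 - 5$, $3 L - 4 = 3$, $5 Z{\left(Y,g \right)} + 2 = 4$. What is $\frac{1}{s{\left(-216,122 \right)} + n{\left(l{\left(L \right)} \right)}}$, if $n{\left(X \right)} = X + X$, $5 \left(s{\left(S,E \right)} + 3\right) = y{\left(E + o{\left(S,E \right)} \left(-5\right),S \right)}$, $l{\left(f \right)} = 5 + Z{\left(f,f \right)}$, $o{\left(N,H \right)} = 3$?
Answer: $\frac{5}{39} \approx 0.12821$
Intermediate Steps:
$Z{\left(Y,g \right)} = \frac{2}{5}$ ($Z{\left(Y,g \right)} = - \frac{2}{5} + \frac{1}{5} \cdot 4 = - \frac{2}{5} + \frac{4}{5} = \frac{2}{5}$)
$L = \frac{7}{3}$ ($L = \frac{4}{3} + \frac{1}{3} \cdot 3 = \frac{4}{3} + 1 = \frac{7}{3} \approx 2.3333$)
$l{\left(f \right)} = \frac{27}{5}$ ($l{\left(f \right)} = 5 + \frac{2}{5} = \frac{27}{5}$)
$y{\left(R,d \right)} = 0$ ($y{\left(R,d \right)} = 5 - 5 = 0$)
$s{\left(S,E \right)} = -3$ ($s{\left(S,E \right)} = -3 + \frac{1}{5} \cdot 0 = -3 + 0 = -3$)
$n{\left(X \right)} = 2 X$
$\frac{1}{s{\left(-216,122 \right)} + n{\left(l{\left(L \right)} \right)}} = \frac{1}{-3 + 2 \cdot \frac{27}{5}} = \frac{1}{-3 + \frac{54}{5}} = \frac{1}{\frac{39}{5}} = \frac{5}{39}$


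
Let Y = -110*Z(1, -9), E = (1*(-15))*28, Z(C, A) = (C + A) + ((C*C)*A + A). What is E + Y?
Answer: 2440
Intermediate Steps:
Z(C, A) = C + 2*A + A*C² (Z(C, A) = (A + C) + (C²*A + A) = (A + C) + (A*C² + A) = (A + C) + (A + A*C²) = C + 2*A + A*C²)
E = -420 (E = -15*28 = -420)
Y = 2860 (Y = -110*(1 + 2*(-9) - 9*1²) = -110*(1 - 18 - 9*1) = -110*(1 - 18 - 9) = -110*(-26) = 2860)
E + Y = -420 + 2860 = 2440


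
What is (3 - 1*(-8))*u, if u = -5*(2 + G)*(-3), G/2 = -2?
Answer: -330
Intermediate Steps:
G = -4 (G = 2*(-2) = -4)
u = -30 (u = -5*(2 - 4)*(-3) = -5*(-2)*(-3) = 10*(-3) = -30)
(3 - 1*(-8))*u = (3 - 1*(-8))*(-30) = (3 + 8)*(-30) = 11*(-30) = -330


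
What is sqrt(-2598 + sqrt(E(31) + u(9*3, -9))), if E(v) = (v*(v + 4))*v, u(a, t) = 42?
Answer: sqrt(-2598 + sqrt(33677)) ≈ 49.137*I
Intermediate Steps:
E(v) = v**2*(4 + v) (E(v) = (v*(4 + v))*v = v**2*(4 + v))
sqrt(-2598 + sqrt(E(31) + u(9*3, -9))) = sqrt(-2598 + sqrt(31**2*(4 + 31) + 42)) = sqrt(-2598 + sqrt(961*35 + 42)) = sqrt(-2598 + sqrt(33635 + 42)) = sqrt(-2598 + sqrt(33677))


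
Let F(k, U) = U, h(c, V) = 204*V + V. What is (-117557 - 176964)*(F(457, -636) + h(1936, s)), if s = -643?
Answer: 39009600971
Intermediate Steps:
h(c, V) = 205*V
(-117557 - 176964)*(F(457, -636) + h(1936, s)) = (-117557 - 176964)*(-636 + 205*(-643)) = -294521*(-636 - 131815) = -294521*(-132451) = 39009600971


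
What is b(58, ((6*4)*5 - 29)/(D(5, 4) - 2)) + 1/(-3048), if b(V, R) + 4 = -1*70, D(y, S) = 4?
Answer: -225553/3048 ≈ -74.000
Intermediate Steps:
b(V, R) = -74 (b(V, R) = -4 - 1*70 = -4 - 70 = -74)
b(58, ((6*4)*5 - 29)/(D(5, 4) - 2)) + 1/(-3048) = -74 + 1/(-3048) = -74 - 1/3048 = -225553/3048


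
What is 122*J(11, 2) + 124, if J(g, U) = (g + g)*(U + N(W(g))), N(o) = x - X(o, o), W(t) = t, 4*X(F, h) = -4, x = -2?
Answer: 2808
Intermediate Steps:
X(F, h) = -1 (X(F, h) = (1/4)*(-4) = -1)
N(o) = -1 (N(o) = -2 - 1*(-1) = -2 + 1 = -1)
J(g, U) = 2*g*(-1 + U) (J(g, U) = (g + g)*(U - 1) = (2*g)*(-1 + U) = 2*g*(-1 + U))
122*J(11, 2) + 124 = 122*(2*11*(-1 + 2)) + 124 = 122*(2*11*1) + 124 = 122*22 + 124 = 2684 + 124 = 2808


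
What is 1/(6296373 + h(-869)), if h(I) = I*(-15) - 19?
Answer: 1/6309389 ≈ 1.5849e-7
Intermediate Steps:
h(I) = -19 - 15*I (h(I) = -15*I - 19 = -19 - 15*I)
1/(6296373 + h(-869)) = 1/(6296373 + (-19 - 15*(-869))) = 1/(6296373 + (-19 + 13035)) = 1/(6296373 + 13016) = 1/6309389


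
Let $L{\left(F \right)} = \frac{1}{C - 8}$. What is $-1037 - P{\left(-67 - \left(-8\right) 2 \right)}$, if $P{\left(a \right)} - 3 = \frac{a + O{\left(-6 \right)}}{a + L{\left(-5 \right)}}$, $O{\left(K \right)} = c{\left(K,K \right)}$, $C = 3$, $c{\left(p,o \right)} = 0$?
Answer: $- \frac{266495}{256} \approx -1041.0$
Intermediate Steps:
$O{\left(K \right)} = 0$
$L{\left(F \right)} = - \frac{1}{5}$ ($L{\left(F \right)} = \frac{1}{3 - 8} = \frac{1}{-5} = - \frac{1}{5}$)
$P{\left(a \right)} = 3 + \frac{a}{- \frac{1}{5} + a}$ ($P{\left(a \right)} = 3 + \frac{a + 0}{a - \frac{1}{5}} = 3 + \frac{a}{- \frac{1}{5} + a}$)
$-1037 - P{\left(-67 - \left(-8\right) 2 \right)} = -1037 - \frac{-3 + 20 \left(-67 - \left(-8\right) 2\right)}{-1 + 5 \left(-67 - \left(-8\right) 2\right)} = -1037 - \frac{-3 + 20 \left(-67 - -16\right)}{-1 + 5 \left(-67 - -16\right)} = -1037 - \frac{-3 + 20 \left(-67 + 16\right)}{-1 + 5 \left(-67 + 16\right)} = -1037 - \frac{-3 + 20 \left(-51\right)}{-1 + 5 \left(-51\right)} = -1037 - \frac{-3 - 1020}{-1 - 255} = -1037 - \frac{1}{-256} \left(-1023\right) = -1037 - \left(- \frac{1}{256}\right) \left(-1023\right) = -1037 - \frac{1023}{256} = - \frac{266495}{256}$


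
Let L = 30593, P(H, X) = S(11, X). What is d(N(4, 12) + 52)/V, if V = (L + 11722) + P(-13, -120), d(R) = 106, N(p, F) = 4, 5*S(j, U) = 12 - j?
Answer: 5/1996 ≈ 0.0025050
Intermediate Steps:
S(j, U) = 12/5 - j/5 (S(j, U) = (12 - j)/5 = 12/5 - j/5)
P(H, X) = 1/5 (P(H, X) = 12/5 - 1/5*11 = 12/5 - 11/5 = 1/5)
V = 211576/5 (V = (30593 + 11722) + 1/5 = 42315 + 1/5 = 211576/5 ≈ 42315.)
d(N(4, 12) + 52)/V = 106/(211576/5) = 106*(5/211576) = 5/1996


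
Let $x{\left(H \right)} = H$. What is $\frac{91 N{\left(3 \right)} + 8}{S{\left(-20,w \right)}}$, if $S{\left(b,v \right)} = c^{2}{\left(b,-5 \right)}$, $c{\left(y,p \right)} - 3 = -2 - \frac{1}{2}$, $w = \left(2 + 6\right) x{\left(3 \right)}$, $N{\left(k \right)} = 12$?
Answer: $4400$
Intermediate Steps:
$w = 24$ ($w = \left(2 + 6\right) 3 = 8 \cdot 3 = 24$)
$c{\left(y,p \right)} = \frac{1}{2}$ ($c{\left(y,p \right)} = 3 - \frac{5}{2} = \frac{1}{2}$)
$S{\left(b,v \right)} = \frac{1}{4}$ ($S{\left(b,v \right)} = \left(\frac{1}{2}\right)^{2} = \frac{1}{4}$)
$\frac{91 N{\left(3 \right)} + 8}{S{\left(-20,w \right)}} = \left(91 \cdot 12 + 8\right) \frac{1}{\frac{1}{4}} = \left(1092 + 8\right) 4 = 1100 \cdot 4 = 4400$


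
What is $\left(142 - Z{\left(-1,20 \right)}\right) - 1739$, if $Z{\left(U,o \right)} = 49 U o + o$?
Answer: $-637$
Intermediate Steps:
$Z{\left(U,o \right)} = o + 49 U o$ ($Z{\left(U,o \right)} = 49 U o + o = o + 49 U o$)
$\left(142 - Z{\left(-1,20 \right)}\right) - 1739 = \left(142 - 20 \left(1 + 49 \left(-1\right)\right)\right) - 1739 = \left(142 - 20 \left(1 - 49\right)\right) - 1739 = \left(142 - 20 \left(-48\right)\right) - 1739 = \left(142 - -960\right) - 1739 = \left(142 + 960\right) - 1739 = 1102 - 1739 = -637$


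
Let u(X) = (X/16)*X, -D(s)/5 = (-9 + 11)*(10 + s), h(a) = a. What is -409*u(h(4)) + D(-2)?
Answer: -489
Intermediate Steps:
D(s) = -100 - 10*s (D(s) = -5*(-9 + 11)*(10 + s) = -10*(10 + s) = -5*(20 + 2*s) = -100 - 10*s)
u(X) = X²/16 (u(X) = (X*(1/16))*X = (X/16)*X = X²/16)
-409*u(h(4)) + D(-2) = -409*4²/16 + (-100 - 10*(-2)) = -409*16/16 + (-100 + 20) = -409*1 - 80 = -409 - 80 = -489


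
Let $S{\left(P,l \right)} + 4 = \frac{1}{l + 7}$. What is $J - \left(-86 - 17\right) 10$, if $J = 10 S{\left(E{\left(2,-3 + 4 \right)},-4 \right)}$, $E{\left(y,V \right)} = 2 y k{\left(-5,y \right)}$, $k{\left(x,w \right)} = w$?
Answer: $\frac{2980}{3} \approx 993.33$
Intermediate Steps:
$E{\left(y,V \right)} = 2 y^{2}$ ($E{\left(y,V \right)} = 2 y y = 2 y^{2}$)
$S{\left(P,l \right)} = -4 + \frac{1}{7 + l}$ ($S{\left(P,l \right)} = -4 + \frac{1}{l + 7} = -4 + \frac{1}{7 + l}$)
$J = - \frac{110}{3}$ ($J = 10 \frac{-27 - -16}{7 - 4} = 10 \frac{-27 + 16}{3} = 10 \cdot \frac{1}{3} \left(-11\right) = 10 \left(- \frac{11}{3}\right) = - \frac{110}{3} \approx -36.667$)
$J - \left(-86 - 17\right) 10 = - \frac{110}{3} - \left(-86 - 17\right) 10 = - \frac{110}{3} - \left(-103\right) 10 = - \frac{110}{3} - -1030 = - \frac{110}{3} + 1030 = \frac{2980}{3}$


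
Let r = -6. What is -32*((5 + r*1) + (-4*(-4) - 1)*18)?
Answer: -8608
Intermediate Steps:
-32*((5 + r*1) + (-4*(-4) - 1)*18) = -32*((5 - 6*1) + (-4*(-4) - 1)*18) = -32*((5 - 6) + (16 - 1)*18) = -32*(-1 + 15*18) = -32*(-1 + 270) = -32*269 = -8608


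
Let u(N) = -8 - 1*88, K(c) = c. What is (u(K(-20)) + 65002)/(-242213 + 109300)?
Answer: -64906/132913 ≈ -0.48833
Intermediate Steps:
u(N) = -96 (u(N) = -8 - 88 = -96)
(u(K(-20)) + 65002)/(-242213 + 109300) = (-96 + 65002)/(-242213 + 109300) = 64906/(-132913) = 64906*(-1/132913) = -64906/132913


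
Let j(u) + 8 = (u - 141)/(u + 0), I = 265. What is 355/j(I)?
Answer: -94075/1996 ≈ -47.132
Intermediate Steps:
j(u) = -8 + (-141 + u)/u (j(u) = -8 + (u - 141)/(u + 0) = -8 + (-141 + u)/u)
355/j(I) = 355/(-7 - 141/265) = 355/(-1996/265) = 355*(-265/1996) = -94075/1996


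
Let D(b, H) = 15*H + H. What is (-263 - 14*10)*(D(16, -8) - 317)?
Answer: 179335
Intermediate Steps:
D(b, H) = 16*H
(-263 - 14*10)*(D(16, -8) - 317) = (-263 - 14*10)*(16*(-8) - 317) = (-263 - 140)*(-128 - 317) = -403*(-445) = 179335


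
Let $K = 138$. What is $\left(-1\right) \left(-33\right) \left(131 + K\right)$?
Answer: $8877$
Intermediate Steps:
$\left(-1\right) \left(-33\right) \left(131 + K\right) = \left(-1\right) \left(-33\right) \left(131 + 138\right) = 33 \cdot 269 = 8877$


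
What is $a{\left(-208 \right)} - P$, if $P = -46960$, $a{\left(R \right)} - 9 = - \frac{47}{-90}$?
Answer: $\frac{4227257}{90} \approx 46970.0$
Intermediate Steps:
$a{\left(R \right)} = \frac{857}{90}$ ($a{\left(R \right)} = 9 - \frac{47}{-90} = 9 - - \frac{47}{90} = 9 + \frac{47}{90} = \frac{857}{90}$)
$a{\left(-208 \right)} - P = \frac{857}{90} - -46960 = \frac{857}{90} + 46960 = \frac{4227257}{90}$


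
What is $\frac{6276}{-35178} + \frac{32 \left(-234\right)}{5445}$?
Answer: $- \frac{500986}{322465} \approx -1.5536$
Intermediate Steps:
$\frac{6276}{-35178} + \frac{32 \left(-234\right)}{5445} = 6276 \left(- \frac{1}{35178}\right) - \frac{832}{605} = - \frac{1046}{5863} - \frac{832}{605} = - \frac{500986}{322465}$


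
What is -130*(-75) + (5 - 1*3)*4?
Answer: 9758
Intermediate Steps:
-130*(-75) + (5 - 1*3)*4 = 9750 + (5 - 3)*4 = 9750 + 2*4 = 9750 + 8 = 9758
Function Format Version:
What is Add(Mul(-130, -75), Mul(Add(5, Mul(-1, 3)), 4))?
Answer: 9758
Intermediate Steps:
Add(Mul(-130, -75), Mul(Add(5, Mul(-1, 3)), 4)) = Add(9750, Mul(Add(5, -3), 4)) = Add(9750, Mul(2, 4)) = Add(9750, 8) = 9758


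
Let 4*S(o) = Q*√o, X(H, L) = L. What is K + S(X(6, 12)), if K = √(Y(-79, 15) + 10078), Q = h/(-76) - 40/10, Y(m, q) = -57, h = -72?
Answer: √10021 - 29*√3/19 ≈ 97.461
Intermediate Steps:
Q = -58/19 (Q = -72/(-76) - 40/10 = -72*(-1/76) - 40*⅒ = 18/19 - 4 = -58/19 ≈ -3.0526)
S(o) = -29*√o/38 (S(o) = (-58*√o/19)/4 = -29*√o/38)
K = √10021 (K = √(-57 + 10078) = √10021 ≈ 100.10)
K + S(X(6, 12)) = √10021 - 29*√3/19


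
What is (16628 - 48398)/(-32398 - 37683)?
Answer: 31770/70081 ≈ 0.45333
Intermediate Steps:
(16628 - 48398)/(-32398 - 37683) = -31770/(-70081) = -31770*(-1/70081) = 31770/70081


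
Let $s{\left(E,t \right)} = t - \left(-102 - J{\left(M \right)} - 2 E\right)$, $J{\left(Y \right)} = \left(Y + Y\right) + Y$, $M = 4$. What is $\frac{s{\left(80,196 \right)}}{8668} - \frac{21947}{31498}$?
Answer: $- \frac{21929067}{34128083} \approx -0.64255$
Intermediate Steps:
$J{\left(Y \right)} = 3 Y$ ($J{\left(Y \right)} = 2 Y + Y = 3 Y$)
$s{\left(E,t \right)} = 114 + t + 2 E$ ($s{\left(E,t \right)} = t + \left(\left(\left(E + E\right) + 3 \cdot 4\right) - -102\right) = t + \left(\left(2 E + 12\right) + 102\right) = t + \left(\left(12 + 2 E\right) + 102\right) = t + \left(114 + 2 E\right) = 114 + t + 2 E$)
$\frac{s{\left(80,196 \right)}}{8668} - \frac{21947}{31498} = \frac{114 + 196 + 2 \cdot 80}{8668} - \frac{21947}{31498} = \left(114 + 196 + 160\right) \frac{1}{8668} - \frac{21947}{31498} = 470 \cdot \frac{1}{8668} - \frac{21947}{31498} = \frac{235}{4334} - \frac{21947}{31498} = - \frac{21929067}{34128083}$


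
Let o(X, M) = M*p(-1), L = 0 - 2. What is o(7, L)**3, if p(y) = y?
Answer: 8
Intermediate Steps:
L = -2
o(X, M) = -M (o(X, M) = M*(-1) = -M)
o(7, L)**3 = (-1*(-2))**3 = 2**3 = 8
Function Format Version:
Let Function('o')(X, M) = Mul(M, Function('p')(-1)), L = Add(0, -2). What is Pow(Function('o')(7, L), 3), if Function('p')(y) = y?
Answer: 8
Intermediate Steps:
L = -2
Function('o')(X, M) = Mul(-1, M) (Function('o')(X, M) = Mul(M, -1) = Mul(-1, M))
Pow(Function('o')(7, L), 3) = Pow(Mul(-1, -2), 3) = Pow(2, 3) = 8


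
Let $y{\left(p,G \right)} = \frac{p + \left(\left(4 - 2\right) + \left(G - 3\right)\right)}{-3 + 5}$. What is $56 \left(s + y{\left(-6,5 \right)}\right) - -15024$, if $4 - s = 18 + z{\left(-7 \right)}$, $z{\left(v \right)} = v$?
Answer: $14576$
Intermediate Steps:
$s = -7$ ($s = 4 - \left(18 - 7\right) = 4 - 11 = -7$)
$y{\left(p,G \right)} = - \frac{1}{2} + \frac{G}{2} + \frac{p}{2}$ ($y{\left(p,G \right)} = \frac{p + \left(2 + \left(G - 3\right)\right)}{2} = \left(p + \left(2 + \left(-3 + G\right)\right)\right) \frac{1}{2} = \left(p + \left(-1 + G\right)\right) \frac{1}{2} = \left(-1 + G + p\right) \frac{1}{2} = - \frac{1}{2} + \frac{G}{2} + \frac{p}{2}$)
$56 \left(s + y{\left(-6,5 \right)}\right) - -15024 = 56 \left(-7 + \left(- \frac{1}{2} + \frac{1}{2} \cdot 5 + \frac{1}{2} \left(-6\right)\right)\right) - -15024 = 56 \left(-7 - 1\right) + 15024 = 56 \left(-8\right) + 15024 = -448 + 15024 = 14576$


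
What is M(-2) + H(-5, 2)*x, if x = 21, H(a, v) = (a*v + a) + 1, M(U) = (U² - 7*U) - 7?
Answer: -283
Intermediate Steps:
M(U) = -7 + U² - 7*U
H(a, v) = 1 + a + a*v (H(a, v) = (a + a*v) + 1 = 1 + a + a*v)
M(-2) + H(-5, 2)*x = (-7 + (-2)² - 7*(-2)) + (1 - 5 - 5*2)*21 = (-7 + 4 + 14) + (1 - 5 - 10)*21 = 11 - 14*21 = 11 - 294 = -283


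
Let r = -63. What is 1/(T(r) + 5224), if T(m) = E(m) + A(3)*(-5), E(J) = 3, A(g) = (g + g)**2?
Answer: 1/5047 ≈ 0.00019814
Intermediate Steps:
A(g) = 4*g**2 (A(g) = (2*g)**2 = 4*g**2)
T(m) = -177 (T(m) = 3 + (4*3**2)*(-5) = 3 + (4*9)*(-5) = 3 + 36*(-5) = 3 - 180 = -177)
1/(T(r) + 5224) = 1/(-177 + 5224) = 1/5047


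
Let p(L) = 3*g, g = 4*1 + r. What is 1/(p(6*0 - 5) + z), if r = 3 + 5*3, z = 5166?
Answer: 1/5232 ≈ 0.00019113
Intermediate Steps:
r = 18 (r = 3 + 15 = 18)
g = 22 (g = 4*1 + 18 = 4 + 18 = 22)
p(L) = 66 (p(L) = 3*22 = 66)
1/(p(6*0 - 5) + z) = 1/(66 + 5166) = 1/5232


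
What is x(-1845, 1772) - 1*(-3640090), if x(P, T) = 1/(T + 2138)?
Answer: 14232751901/3910 ≈ 3.6401e+6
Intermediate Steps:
x(P, T) = 1/(2138 + T)
x(-1845, 1772) - 1*(-3640090) = 1/(2138 + 1772) - 1*(-3640090) = 1/3910 + 3640090 = 14232751901/3910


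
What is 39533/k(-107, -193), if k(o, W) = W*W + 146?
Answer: 39533/37395 ≈ 1.0572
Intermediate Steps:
k(o, W) = 146 + W**2 (k(o, W) = W**2 + 146 = 146 + W**2)
39533/k(-107, -193) = 39533/(146 + (-193)**2) = 39533/(146 + 37249) = 39533/37395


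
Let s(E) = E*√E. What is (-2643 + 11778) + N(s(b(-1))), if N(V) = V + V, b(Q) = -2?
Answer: 9135 - 4*I*√2 ≈ 9135.0 - 5.6569*I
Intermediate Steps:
s(E) = E^(3/2)
N(V) = 2*V
(-2643 + 11778) + N(s(b(-1))) = (-2643 + 11778) + 2*(-2)^(3/2) = 9135 + 2*(-2*I*√2) = 9135 - 4*I*√2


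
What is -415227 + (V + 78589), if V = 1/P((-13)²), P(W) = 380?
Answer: -127922439/380 ≈ -3.3664e+5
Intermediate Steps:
V = 1/380 ≈ 0.0026316
-415227 + (V + 78589) = -415227 + (1/380 + 78589) = -415227 + 29863821/380 = -127922439/380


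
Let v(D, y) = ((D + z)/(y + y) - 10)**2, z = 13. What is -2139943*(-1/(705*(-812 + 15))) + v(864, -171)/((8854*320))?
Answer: -47276607094419773/12413604009761280 ≈ -3.8085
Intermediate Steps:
v(D, y) = (-10 + (13 + D)/(2*y))**2 (v(D, y) = ((D + 13)/(y + y) - 10)**2 = ((13 + D)/((2*y)) - 10)**2 = ((13 + D)*(1/(2*y)) - 10)**2 = ((13 + D)/(2*y) - 10)**2 = (-10 + (13 + D)/(2*y))**2)
-2139943*(-1/(705*(-812 + 15))) + v(864, -171)/((8854*320)) = -2139943*(-1/(705*(-812 + 15))) + ((1/4)*(13 + 864 - 20*(-171))**2/(-171)**2)/((8854*320)) = -2139943/((-705*(-797))) + ((1/4)*(1/29241)*(13 + 864 + 3420)**2)/2833280 = -2139943/561885 + ((1/4)*(1/29241)*4297**2)*(1/2833280) = -2139943*1/561885 + ((1/4)*(1/29241)*18464209)*(1/2833280) = -2139943/561885 + (18464209/116964)*(1/2833280) = -2139943/561885 + 18464209/331391761920 = -47276607094419773/12413604009761280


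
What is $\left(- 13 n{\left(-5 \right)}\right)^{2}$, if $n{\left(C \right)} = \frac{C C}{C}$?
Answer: $4225$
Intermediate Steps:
$n{\left(C \right)} = C$ ($n{\left(C \right)} = \frac{C^{2}}{C} = C$)
$\left(- 13 n{\left(-5 \right)}\right)^{2} = \left(\left(-13\right) \left(-5\right)\right)^{2} = 65^{2} = 4225$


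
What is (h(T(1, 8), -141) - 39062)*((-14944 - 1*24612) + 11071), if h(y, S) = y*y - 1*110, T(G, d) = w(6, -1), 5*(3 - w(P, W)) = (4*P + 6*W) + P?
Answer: 5578610643/5 ≈ 1.1157e+9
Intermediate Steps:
w(P, W) = 3 - P - 6*W/5 (w(P, W) = 3 - ((4*P + 6*W) + P)/5 = 3 - (5*P + 6*W)/5 = 3 + (-P - 6*W/5) = 3 - P - 6*W/5)
T(G, d) = -9/5 (T(G, d) = 3 - 1*6 - 6/5*(-1) = 3 - 6 + 6/5 = -9/5)
h(y, S) = -110 + y² (h(y, S) = y² - 110 = -110 + y²)
(h(T(1, 8), -141) - 39062)*((-14944 - 1*24612) + 11071) = ((-110 + (-9/5)²) - 39062)*((-14944 - 1*24612) + 11071) = ((-110 + 81/25) - 39062)*((-14944 - 24612) + 11071) = (-2669/25 - 39062)*(-39556 + 11071) = -979219/25*(-28485) = 5578610643/5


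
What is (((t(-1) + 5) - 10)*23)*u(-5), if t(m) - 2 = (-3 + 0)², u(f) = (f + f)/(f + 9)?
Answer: -345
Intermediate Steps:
u(f) = 2*f/(9 + f) (u(f) = (2*f)/(9 + f) = 2*f/(9 + f))
t(m) = 11 (t(m) = 2 + (-3 + 0)² = 2 + (-3)² = 2 + 9 = 11)
(((t(-1) + 5) - 10)*23)*u(-5) = (((11 + 5) - 10)*23)*(2*(-5)/(9 - 5)) = ((16 - 10)*23)*(2*(-5)/4) = (6*23)*(2*(-5)*(¼)) = 138*(-5/2) = -345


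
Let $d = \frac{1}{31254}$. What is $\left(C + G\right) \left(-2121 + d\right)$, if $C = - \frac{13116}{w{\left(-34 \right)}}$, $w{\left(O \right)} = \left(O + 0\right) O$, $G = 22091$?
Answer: $- \frac{211498056033830}{4516203} \approx -4.6831 \cdot 10^{7}$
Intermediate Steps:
$w{\left(O \right)} = O^{2}$ ($w{\left(O \right)} = O O = O^{2}$)
$d = \frac{1}{31254} \approx 3.1996 \cdot 10^{-5}$
$C = - \frac{3279}{289}$ ($C = - \frac{13116}{\left(-34\right)^{2}} = - \frac{13116}{1156} = \left(-13116\right) \frac{1}{1156} = - \frac{3279}{289} \approx -11.346$)
$\left(C + G\right) \left(-2121 + d\right) = \left(- \frac{3279}{289} + 22091\right) \left(-2121 + \frac{1}{31254}\right) = \frac{6381020}{289} \left(- \frac{66289733}{31254}\right) = - \frac{211498056033830}{4516203}$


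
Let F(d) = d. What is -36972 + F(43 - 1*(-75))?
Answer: -36854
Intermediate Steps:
-36972 + F(43 - 1*(-75)) = -36972 + (43 - 1*(-75)) = -36972 + (43 + 75) = -36972 + 118 = -36854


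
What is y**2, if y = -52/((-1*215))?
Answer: 2704/46225 ≈ 0.058496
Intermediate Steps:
y = 52/215 (y = -52/(-215) = -52*(-1/215) = 52/215 ≈ 0.24186)
y**2 = (52/215)**2 = 2704/46225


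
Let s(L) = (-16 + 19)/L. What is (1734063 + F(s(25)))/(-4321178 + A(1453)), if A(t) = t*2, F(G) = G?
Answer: -802807/1999200 ≈ -0.40156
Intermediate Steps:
s(L) = 3/L
A(t) = 2*t
(1734063 + F(s(25)))/(-4321178 + A(1453)) = (1734063 + 3/25)/(-4321178 + 2*1453) = (1734063 + 3*(1/25))/(-4321178 + 2906) = (1734063 + 3/25)/(-4318272) = (43351578/25)*(-1/4318272) = -802807/1999200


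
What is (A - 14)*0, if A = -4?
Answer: 0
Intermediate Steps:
(A - 14)*0 = (-4 - 14)*0 = -18*0 = 0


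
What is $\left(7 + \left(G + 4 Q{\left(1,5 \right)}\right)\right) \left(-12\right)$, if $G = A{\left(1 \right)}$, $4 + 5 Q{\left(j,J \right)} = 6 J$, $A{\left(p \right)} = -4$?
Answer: $- \frac{1428}{5} \approx -285.6$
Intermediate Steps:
$Q{\left(j,J \right)} = - \frac{4}{5} + \frac{6 J}{5}$
$G = -4$
$\left(7 + \left(G + 4 Q{\left(1,5 \right)}\right)\right) \left(-12\right) = \left(7 - \left(4 - 4 \left(- \frac{4}{5} + \frac{6}{5} \cdot 5\right)\right)\right) \left(-12\right) = \left(7 - \left(4 - 4 \left(- \frac{4}{5} + 6\right)\right)\right) \left(-12\right) = \left(7 + \left(-4 + 4 \cdot \frac{26}{5}\right)\right) \left(-12\right) = \left(7 + \left(-4 + \frac{104}{5}\right)\right) \left(-12\right) = \left(7 + \frac{84}{5}\right) \left(-12\right) = \frac{119}{5} \left(-12\right) = - \frac{1428}{5}$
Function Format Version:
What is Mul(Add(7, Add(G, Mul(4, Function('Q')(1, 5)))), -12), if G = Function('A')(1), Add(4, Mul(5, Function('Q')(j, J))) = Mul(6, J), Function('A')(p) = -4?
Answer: Rational(-1428, 5) ≈ -285.60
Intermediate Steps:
Function('Q')(j, J) = Add(Rational(-4, 5), Mul(Rational(6, 5), J)) (Function('Q')(j, J) = Add(Rational(-4, 5), Mul(Rational(1, 5), Mul(6, J))) = Add(Rational(-4, 5), Mul(Rational(6, 5), J)))
G = -4
Mul(Add(7, Add(G, Mul(4, Function('Q')(1, 5)))), -12) = Mul(Add(7, Add(-4, Mul(4, Add(Rational(-4, 5), Mul(Rational(6, 5), 5))))), -12) = Mul(Add(7, Add(-4, Mul(4, Add(Rational(-4, 5), 6)))), -12) = Mul(Add(7, Add(-4, Mul(4, Rational(26, 5)))), -12) = Mul(Add(7, Add(-4, Rational(104, 5))), -12) = Mul(Add(7, Rational(84, 5)), -12) = Mul(Rational(119, 5), -12) = Rational(-1428, 5)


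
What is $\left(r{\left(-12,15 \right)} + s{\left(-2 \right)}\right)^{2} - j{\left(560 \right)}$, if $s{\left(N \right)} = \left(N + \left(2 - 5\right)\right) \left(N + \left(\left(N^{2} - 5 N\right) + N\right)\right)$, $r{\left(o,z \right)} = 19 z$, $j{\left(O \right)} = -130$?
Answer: $55355$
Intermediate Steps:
$s{\left(N \right)} = \left(-3 + N\right) \left(N^{2} - 3 N\right)$ ($s{\left(N \right)} = \left(N + \left(2 - 5\right)\right) \left(N + \left(N^{2} - 4 N\right)\right) = \left(N - 3\right) \left(N^{2} - 3 N\right) = \left(-3 + N\right) \left(N^{2} - 3 N\right)$)
$\left(r{\left(-12,15 \right)} + s{\left(-2 \right)}\right)^{2} - j{\left(560 \right)} = \left(19 \cdot 15 - 2 \left(9 + \left(-2\right)^{2} - -12\right)\right)^{2} - -130 = \left(285 - 2 \left(9 + 4 + 12\right)\right)^{2} + 130 = \left(285 - 50\right)^{2} + 130 = 235^{2} + 130 = 55225 + 130 = 55355$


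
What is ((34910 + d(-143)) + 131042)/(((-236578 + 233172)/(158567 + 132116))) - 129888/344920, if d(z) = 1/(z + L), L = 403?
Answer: -108151831927917621/7636183880 ≈ -1.4163e+7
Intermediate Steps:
d(z) = 1/(403 + z) (d(z) = 1/(z + 403) = 1/(403 + z))
((34910 + d(-143)) + 131042)/(((-236578 + 233172)/(158567 + 132116))) - 129888/344920 = ((34910 + 1/(403 - 143)) + 131042)/(((-236578 + 233172)/(158567 + 132116))) - 129888/344920 = ((34910 + 1/260) + 131042)/((-3406/290683)) - 129888*1/344920 = ((34910 + 1/260) + 131042)/((-3406*1/290683)) - 16236/43115 = (9076601/260 + 131042)/(-3406/290683) - 16236/43115 = (43147521/260)*(-290683/3406) - 16236/43115 = -12542250846843/885560 - 16236/43115 = -108151831927917621/7636183880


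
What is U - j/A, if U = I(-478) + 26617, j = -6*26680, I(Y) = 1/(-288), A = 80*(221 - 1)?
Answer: 421757297/15840 ≈ 26626.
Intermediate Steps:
A = 17600 (A = 80*220 = 17600)
I(Y) = -1/288
j = -160080
U = 7665695/288 (U = -1/288 + 26617 = 7665695/288 ≈ 26617.)
U - j/A = 7665695/288 - (-160080)/17600 = 7665695/288 - 1*(-2001/220) = 7665695/288 + 2001/220 = 421757297/15840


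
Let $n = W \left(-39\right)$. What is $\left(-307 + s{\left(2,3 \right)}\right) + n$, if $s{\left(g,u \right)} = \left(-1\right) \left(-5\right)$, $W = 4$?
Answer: $-458$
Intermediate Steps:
$s{\left(g,u \right)} = 5$
$n = -156$ ($n = 4 \left(-39\right) = -156$)
$\left(-307 + s{\left(2,3 \right)}\right) + n = \left(-307 + 5\right) - 156 = -302 - 156 = -458$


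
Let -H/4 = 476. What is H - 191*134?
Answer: -27498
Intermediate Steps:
H = -1904 (H = -4*476 = -1904)
H - 191*134 = -1904 - 191*134 = -1904 - 25594 = -27498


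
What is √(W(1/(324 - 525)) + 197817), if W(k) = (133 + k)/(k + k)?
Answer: √184451 ≈ 429.48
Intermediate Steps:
W(k) = (133 + k)/(2*k) (W(k) = (133 + k)/((2*k)) = (133 + k)*(1/(2*k)) = (133 + k)/(2*k))
√(W(1/(324 - 525)) + 197817) = √((133 + 1/(324 - 525))/(2*(1/(324 - 525))) + 197817) = √((133 + 1/(-201))/(2*(1/(-201))) + 197817) = √((133 - 1/201)/(2*(-1/201)) + 197817) = √((½)*(-201)*(26732/201) + 197817) = √(-13366 + 197817) = √184451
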